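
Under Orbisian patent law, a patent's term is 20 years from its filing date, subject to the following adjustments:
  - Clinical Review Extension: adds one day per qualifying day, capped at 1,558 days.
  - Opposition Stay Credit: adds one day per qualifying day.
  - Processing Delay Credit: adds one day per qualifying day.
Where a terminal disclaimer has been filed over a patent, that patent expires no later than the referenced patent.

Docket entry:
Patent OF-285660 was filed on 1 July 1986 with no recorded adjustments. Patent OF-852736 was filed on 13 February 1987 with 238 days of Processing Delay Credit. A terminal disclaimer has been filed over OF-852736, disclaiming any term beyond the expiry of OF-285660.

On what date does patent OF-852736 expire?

Natural term of OF-852736:
  Base: filing + 20 years → 13 February 2007.
  Processing Delay Credit: +238 days → 9 October 2007.
Expiry of referenced patent OF-285660:
  Base: filing + 20 years → 1 July 2006.
Terminal disclaimer: OF-852736 expires on the earlier of 9 October 2007 and 1 July 2006.

2006-07-01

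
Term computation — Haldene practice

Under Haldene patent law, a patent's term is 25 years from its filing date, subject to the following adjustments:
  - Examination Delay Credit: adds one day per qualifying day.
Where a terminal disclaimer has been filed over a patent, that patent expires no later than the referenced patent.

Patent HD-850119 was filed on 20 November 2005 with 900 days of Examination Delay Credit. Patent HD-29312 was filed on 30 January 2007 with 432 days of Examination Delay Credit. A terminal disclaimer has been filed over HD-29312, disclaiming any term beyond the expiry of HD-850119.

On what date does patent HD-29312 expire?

April 6, 2033

Natural term of HD-29312:
  Base: filing + 25 years → 30 January 2032.
  Examination Delay Credit: +432 days → 6 April 2033.
Expiry of referenced patent HD-850119:
  Base: filing + 25 years → 20 November 2030.
  Examination Delay Credit: +900 days → 8 May 2033.
Terminal disclaimer: HD-29312 expires on the earlier of 6 April 2033 and 8 May 2033.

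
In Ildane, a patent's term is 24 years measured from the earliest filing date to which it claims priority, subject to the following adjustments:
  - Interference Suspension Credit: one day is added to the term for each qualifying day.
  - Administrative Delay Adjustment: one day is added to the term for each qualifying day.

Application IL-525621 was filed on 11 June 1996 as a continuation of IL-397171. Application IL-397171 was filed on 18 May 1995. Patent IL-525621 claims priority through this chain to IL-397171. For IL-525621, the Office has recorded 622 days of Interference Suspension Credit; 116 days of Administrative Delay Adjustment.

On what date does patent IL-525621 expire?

Earliest priority filing: 18 May 1995.
Base term: 18 May 1995 + 24 years → 18 May 2019.
Interference Suspension Credit: +622 days → 29 January 2021.
Administrative Delay Adjustment: +116 days → 25 May 2021.

May 25, 2021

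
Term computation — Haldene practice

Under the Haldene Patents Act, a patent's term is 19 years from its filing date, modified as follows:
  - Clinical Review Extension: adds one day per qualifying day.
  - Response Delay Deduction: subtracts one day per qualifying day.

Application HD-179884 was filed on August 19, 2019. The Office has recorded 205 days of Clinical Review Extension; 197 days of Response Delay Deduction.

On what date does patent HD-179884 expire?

Base term: filing date + 19 years → 19 August 2038.
Clinical Review Extension: +205 days → 12 March 2039.
Response Delay Deduction: −197 days → 27 August 2038.

August 27, 2038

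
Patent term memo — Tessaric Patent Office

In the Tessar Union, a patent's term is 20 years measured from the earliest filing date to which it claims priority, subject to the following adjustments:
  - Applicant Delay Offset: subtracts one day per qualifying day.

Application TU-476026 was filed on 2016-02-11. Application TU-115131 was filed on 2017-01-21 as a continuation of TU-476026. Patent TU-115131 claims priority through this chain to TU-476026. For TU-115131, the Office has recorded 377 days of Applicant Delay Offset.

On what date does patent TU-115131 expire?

2035-01-30

Earliest priority filing: 11 February 2016.
Base term: 11 February 2016 + 20 years → 11 February 2036.
Applicant Delay Offset: −377 days → 30 January 2035.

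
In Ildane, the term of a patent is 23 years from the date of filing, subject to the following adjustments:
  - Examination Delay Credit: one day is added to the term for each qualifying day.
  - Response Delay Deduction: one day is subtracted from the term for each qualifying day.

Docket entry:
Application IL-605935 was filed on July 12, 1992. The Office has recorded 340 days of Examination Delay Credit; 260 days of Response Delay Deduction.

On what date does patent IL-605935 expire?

2015-09-30

Base term: filing date + 23 years → 12 July 2015.
Examination Delay Credit: +340 days → 16 June 2016.
Response Delay Deduction: −260 days → 30 September 2015.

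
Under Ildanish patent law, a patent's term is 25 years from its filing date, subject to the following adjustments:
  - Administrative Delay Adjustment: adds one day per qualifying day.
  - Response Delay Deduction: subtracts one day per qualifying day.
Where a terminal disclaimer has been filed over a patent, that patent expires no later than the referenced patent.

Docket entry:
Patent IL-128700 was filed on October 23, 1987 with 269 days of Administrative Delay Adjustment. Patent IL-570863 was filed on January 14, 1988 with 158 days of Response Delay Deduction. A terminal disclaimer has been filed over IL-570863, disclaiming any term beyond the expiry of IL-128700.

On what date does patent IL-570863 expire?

2012-08-09

Natural term of IL-570863:
  Base: filing + 25 years → 14 January 2013.
  Response Delay Deduction: −158 days → 9 August 2012.
Expiry of referenced patent IL-128700:
  Base: filing + 25 years → 23 October 2012.
  Administrative Delay Adjustment: +269 days → 19 July 2013.
Terminal disclaimer: IL-570863 expires on the earlier of 9 August 2012 and 19 July 2013.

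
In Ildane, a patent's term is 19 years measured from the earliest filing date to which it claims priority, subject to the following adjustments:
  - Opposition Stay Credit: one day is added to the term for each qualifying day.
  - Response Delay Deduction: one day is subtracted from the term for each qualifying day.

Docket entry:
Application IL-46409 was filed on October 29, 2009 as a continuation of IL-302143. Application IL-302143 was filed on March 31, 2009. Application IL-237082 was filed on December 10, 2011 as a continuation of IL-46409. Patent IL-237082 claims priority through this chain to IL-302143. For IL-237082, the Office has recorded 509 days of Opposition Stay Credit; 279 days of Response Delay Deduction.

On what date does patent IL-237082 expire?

2028-11-16

Earliest priority filing: 31 March 2009.
Base term: 31 March 2009 + 19 years → 31 March 2028.
Opposition Stay Credit: +509 days → 22 August 2029.
Response Delay Deduction: −279 days → 16 November 2028.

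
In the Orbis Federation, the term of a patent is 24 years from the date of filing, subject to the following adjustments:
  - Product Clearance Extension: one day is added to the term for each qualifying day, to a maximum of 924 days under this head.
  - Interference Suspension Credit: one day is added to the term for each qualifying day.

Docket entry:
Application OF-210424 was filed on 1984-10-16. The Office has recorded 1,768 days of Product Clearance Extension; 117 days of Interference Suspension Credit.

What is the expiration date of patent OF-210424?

Base term: filing date + 24 years → 16 October 2008.
Product Clearance Extension: 1768 days claimed exceeds the 924-day cap, so +924 days → 28 April 2011.
Interference Suspension Credit: +117 days → 23 August 2011.

August 23, 2011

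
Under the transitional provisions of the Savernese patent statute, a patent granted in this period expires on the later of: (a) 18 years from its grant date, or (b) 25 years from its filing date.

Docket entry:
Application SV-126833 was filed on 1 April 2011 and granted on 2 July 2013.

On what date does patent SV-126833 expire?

2036-04-01

(a) grant + 18 years → 2 July 2031.
(b) filing + 25 years → 1 April 2036.
Later of the two: 1 April 2036.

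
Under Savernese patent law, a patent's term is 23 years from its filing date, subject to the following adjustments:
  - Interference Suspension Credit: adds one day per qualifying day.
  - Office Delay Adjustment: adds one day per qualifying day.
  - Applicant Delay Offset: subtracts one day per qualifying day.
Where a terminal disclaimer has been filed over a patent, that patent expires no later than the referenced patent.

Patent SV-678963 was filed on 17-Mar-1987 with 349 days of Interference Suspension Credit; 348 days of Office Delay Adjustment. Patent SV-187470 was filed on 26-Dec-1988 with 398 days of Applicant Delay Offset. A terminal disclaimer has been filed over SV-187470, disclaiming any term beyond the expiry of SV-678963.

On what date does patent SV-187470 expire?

Natural term of SV-187470:
  Base: filing + 23 years → 26 December 2011.
  Applicant Delay Offset: −398 days → 23 November 2010.
Expiry of referenced patent SV-678963:
  Base: filing + 23 years → 17 March 2010.
  Interference Suspension Credit: +349 days → 1 March 2011.
  Office Delay Adjustment: +348 days → 12 February 2012.
Terminal disclaimer: SV-187470 expires on the earlier of 23 November 2010 and 12 February 2012.

November 23, 2010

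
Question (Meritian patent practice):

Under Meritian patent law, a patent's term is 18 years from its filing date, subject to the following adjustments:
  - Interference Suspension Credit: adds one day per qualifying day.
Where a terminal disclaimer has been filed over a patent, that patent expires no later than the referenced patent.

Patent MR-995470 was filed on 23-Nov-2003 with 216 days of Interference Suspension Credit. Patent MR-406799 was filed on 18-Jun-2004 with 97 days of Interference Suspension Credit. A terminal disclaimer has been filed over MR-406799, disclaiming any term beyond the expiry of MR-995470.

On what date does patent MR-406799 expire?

Natural term of MR-406799:
  Base: filing + 18 years → 18 June 2022.
  Interference Suspension Credit: +97 days → 23 September 2022.
Expiry of referenced patent MR-995470:
  Base: filing + 18 years → 23 November 2021.
  Interference Suspension Credit: +216 days → 27 June 2022.
Terminal disclaimer: MR-406799 expires on the earlier of 23 September 2022 and 27 June 2022.

June 27, 2022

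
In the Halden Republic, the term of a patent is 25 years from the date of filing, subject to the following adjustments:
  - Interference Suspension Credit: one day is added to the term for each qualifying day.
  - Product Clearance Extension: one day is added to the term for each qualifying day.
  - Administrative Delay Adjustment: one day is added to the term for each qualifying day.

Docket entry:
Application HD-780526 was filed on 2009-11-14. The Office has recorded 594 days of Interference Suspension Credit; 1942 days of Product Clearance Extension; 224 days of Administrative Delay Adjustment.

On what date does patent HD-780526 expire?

Base term: filing date + 25 years → 14 November 2034.
Interference Suspension Credit: +594 days → 30 June 2036.
Product Clearance Extension: +1942 days → 24 October 2041.
Administrative Delay Adjustment: +224 days → 5 June 2042.

2042-06-05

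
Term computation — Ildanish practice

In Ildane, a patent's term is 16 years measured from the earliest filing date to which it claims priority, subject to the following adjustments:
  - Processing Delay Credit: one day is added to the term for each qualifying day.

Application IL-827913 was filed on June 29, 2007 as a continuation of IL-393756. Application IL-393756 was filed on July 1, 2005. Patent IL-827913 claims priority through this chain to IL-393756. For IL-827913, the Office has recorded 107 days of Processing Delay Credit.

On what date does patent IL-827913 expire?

Earliest priority filing: 1 July 2005.
Base term: 1 July 2005 + 16 years → 1 July 2021.
Processing Delay Credit: +107 days → 16 October 2021.

2021-10-16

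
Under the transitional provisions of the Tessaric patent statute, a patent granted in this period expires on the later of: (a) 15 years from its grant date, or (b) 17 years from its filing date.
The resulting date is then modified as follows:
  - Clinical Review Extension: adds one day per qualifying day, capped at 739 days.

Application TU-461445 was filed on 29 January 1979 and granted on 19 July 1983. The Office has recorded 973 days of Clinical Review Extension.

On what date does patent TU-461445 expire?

(a) grant + 15 years → 19 July 1998.
(b) filing + 17 years → 29 January 1996.
Later of the two: 19 July 1998.
Clinical Review Extension: 973 days claimed exceeds the 739-day cap, so +739 days → 27 July 2000.

July 27, 2000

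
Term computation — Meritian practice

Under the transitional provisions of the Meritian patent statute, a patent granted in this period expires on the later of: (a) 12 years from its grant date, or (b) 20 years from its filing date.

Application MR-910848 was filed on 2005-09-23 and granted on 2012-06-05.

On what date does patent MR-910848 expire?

(a) grant + 12 years → 5 June 2024.
(b) filing + 20 years → 23 September 2025.
Later of the two: 23 September 2025.

September 23, 2025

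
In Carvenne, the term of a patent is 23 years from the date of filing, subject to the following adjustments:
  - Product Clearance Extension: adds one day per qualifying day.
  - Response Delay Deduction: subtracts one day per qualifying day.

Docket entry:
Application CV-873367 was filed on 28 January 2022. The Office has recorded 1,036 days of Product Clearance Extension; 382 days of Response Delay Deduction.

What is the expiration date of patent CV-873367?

November 13, 2046

Base term: filing date + 23 years → 28 January 2045.
Product Clearance Extension: +1036 days → 30 November 2047.
Response Delay Deduction: −382 days → 13 November 2046.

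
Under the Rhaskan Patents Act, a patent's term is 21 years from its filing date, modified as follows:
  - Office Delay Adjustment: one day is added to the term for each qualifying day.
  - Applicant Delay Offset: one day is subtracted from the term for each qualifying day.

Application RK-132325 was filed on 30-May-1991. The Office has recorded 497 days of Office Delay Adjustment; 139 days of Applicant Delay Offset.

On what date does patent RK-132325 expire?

May 23, 2013

Base term: filing date + 21 years → 30 May 2012.
Office Delay Adjustment: +497 days → 9 October 2013.
Applicant Delay Offset: −139 days → 23 May 2013.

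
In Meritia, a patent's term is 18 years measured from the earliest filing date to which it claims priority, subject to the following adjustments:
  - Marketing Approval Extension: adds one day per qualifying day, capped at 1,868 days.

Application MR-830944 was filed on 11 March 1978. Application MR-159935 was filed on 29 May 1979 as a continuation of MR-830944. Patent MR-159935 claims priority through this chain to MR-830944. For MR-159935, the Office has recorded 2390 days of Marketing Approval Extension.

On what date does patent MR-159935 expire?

April 22, 2001

Earliest priority filing: 11 March 1978.
Base term: 11 March 1978 + 18 years → 11 March 1996.
Marketing Approval Extension: 2390 days claimed exceeds the 1868-day cap, so +1868 days → 22 April 2001.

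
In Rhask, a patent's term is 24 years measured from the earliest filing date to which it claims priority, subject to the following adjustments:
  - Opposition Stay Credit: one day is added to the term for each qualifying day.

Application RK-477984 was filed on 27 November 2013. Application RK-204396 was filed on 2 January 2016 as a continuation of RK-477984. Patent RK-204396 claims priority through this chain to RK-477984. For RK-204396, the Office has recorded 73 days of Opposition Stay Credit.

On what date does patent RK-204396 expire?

Earliest priority filing: 27 November 2013.
Base term: 27 November 2013 + 24 years → 27 November 2037.
Opposition Stay Credit: +73 days → 8 February 2038.

2038-02-08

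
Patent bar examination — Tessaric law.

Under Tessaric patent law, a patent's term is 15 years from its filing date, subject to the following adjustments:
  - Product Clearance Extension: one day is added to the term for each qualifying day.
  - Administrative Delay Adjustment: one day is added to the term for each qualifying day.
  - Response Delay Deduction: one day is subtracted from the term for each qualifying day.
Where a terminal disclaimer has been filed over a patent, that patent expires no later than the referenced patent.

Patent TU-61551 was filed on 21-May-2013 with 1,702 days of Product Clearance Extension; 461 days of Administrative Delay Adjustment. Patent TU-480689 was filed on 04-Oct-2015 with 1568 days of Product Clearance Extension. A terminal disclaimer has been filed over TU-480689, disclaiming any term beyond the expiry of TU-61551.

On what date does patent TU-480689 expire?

Natural term of TU-480689:
  Base: filing + 15 years → 4 October 2030.
  Product Clearance Extension: +1568 days → 19 January 2035.
Expiry of referenced patent TU-61551:
  Base: filing + 15 years → 21 May 2028.
  Product Clearance Extension: +1702 days → 17 January 2033.
  Administrative Delay Adjustment: +461 days → 23 April 2034.
Terminal disclaimer: TU-480689 expires on the earlier of 19 January 2035 and 23 April 2034.

April 23, 2034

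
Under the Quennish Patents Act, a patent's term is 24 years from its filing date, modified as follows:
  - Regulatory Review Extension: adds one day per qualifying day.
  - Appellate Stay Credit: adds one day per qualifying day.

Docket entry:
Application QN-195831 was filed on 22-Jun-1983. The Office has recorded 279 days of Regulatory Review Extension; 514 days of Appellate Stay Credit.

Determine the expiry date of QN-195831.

2009-08-23

Base term: filing date + 24 years → 22 June 2007.
Regulatory Review Extension: +279 days → 27 March 2008.
Appellate Stay Credit: +514 days → 23 August 2009.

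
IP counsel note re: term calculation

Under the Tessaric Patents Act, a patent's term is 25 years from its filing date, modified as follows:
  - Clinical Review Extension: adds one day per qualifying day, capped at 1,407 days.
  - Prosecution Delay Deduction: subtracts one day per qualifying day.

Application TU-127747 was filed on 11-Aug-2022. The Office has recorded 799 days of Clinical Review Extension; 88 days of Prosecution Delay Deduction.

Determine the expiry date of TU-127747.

2049-07-22

Base term: filing date + 25 years → 11 August 2047.
Clinical Review Extension: 799 days (within the 1407-day cap) → +799 days → 18 October 2049.
Prosecution Delay Deduction: −88 days → 22 July 2049.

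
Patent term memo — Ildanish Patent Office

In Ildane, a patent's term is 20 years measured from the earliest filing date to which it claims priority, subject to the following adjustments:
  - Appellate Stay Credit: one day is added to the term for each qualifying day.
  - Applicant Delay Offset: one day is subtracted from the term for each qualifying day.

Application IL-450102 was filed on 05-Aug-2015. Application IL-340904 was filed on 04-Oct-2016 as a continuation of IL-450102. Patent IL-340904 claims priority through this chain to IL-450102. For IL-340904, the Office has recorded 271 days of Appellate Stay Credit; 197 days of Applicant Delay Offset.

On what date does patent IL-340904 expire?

October 18, 2035

Earliest priority filing: 5 August 2015.
Base term: 5 August 2015 + 20 years → 5 August 2035.
Appellate Stay Credit: +271 days → 2 May 2036.
Applicant Delay Offset: −197 days → 18 October 2035.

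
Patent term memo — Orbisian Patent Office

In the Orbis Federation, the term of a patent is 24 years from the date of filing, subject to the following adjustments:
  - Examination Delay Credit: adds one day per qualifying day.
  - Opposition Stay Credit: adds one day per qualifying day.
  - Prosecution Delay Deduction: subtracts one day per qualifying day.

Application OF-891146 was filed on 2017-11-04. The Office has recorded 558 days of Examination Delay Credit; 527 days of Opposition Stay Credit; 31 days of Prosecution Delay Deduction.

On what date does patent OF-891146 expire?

September 23, 2044

Base term: filing date + 24 years → 4 November 2041.
Examination Delay Credit: +558 days → 16 May 2043.
Opposition Stay Credit: +527 days → 24 October 2044.
Prosecution Delay Deduction: −31 days → 23 September 2044.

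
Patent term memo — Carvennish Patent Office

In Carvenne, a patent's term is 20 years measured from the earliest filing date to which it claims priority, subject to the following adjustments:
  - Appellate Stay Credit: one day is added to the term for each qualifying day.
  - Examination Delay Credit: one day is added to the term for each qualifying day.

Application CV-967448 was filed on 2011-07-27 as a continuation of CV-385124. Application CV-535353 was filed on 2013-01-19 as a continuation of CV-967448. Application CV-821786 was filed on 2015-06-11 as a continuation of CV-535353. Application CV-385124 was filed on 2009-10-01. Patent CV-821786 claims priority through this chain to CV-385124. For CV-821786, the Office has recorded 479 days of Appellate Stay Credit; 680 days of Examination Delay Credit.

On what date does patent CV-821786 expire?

Earliest priority filing: 1 October 2009.
Base term: 1 October 2009 + 20 years → 1 October 2029.
Appellate Stay Credit: +479 days → 23 January 2031.
Examination Delay Credit: +680 days → 3 December 2032.

2032-12-03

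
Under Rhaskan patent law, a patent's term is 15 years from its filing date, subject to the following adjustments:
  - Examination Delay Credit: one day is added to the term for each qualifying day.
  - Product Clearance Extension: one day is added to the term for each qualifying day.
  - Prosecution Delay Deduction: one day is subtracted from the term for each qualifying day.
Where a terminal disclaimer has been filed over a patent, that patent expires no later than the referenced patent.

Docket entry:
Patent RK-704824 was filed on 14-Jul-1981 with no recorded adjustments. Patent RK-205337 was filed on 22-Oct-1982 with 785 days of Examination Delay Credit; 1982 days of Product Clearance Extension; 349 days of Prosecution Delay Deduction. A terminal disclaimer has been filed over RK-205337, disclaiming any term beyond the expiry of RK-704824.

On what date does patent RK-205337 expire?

Natural term of RK-205337:
  Base: filing + 15 years → 22 October 1997.
  Examination Delay Credit: +785 days → 16 December 1999.
  Product Clearance Extension: +1982 days → 20 May 2005.
  Prosecution Delay Deduction: −349 days → 5 June 2004.
Expiry of referenced patent RK-704824:
  Base: filing + 15 years → 14 July 1996.
Terminal disclaimer: RK-205337 expires on the earlier of 5 June 2004 and 14 July 1996.

July 14, 1996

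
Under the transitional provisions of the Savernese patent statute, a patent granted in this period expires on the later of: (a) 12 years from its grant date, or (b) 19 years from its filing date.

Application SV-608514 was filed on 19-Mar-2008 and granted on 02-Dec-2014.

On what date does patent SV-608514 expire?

March 19, 2027

(a) grant + 12 years → 2 December 2026.
(b) filing + 19 years → 19 March 2027.
Later of the two: 19 March 2027.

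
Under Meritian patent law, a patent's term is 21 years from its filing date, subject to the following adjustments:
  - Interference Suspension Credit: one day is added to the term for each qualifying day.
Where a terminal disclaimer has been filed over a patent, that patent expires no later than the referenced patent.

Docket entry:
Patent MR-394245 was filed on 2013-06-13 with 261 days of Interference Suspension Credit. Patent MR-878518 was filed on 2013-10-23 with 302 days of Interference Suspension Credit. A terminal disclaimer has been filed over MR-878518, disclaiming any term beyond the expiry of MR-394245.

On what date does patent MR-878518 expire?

Natural term of MR-878518:
  Base: filing + 21 years → 23 October 2034.
  Interference Suspension Credit: +302 days → 21 August 2035.
Expiry of referenced patent MR-394245:
  Base: filing + 21 years → 13 June 2034.
  Interference Suspension Credit: +261 days → 1 March 2035.
Terminal disclaimer: MR-878518 expires on the earlier of 21 August 2035 and 1 March 2035.

March 1, 2035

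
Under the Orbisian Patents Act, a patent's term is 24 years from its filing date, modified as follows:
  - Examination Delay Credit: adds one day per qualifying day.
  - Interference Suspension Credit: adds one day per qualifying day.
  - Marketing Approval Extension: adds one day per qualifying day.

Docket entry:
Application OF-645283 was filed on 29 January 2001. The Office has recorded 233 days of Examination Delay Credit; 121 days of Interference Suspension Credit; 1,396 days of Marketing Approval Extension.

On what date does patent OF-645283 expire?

Base term: filing date + 24 years → 29 January 2025.
Examination Delay Credit: +233 days → 19 September 2025.
Interference Suspension Credit: +121 days → 18 January 2026.
Marketing Approval Extension: +1396 days → 14 November 2029.

2029-11-14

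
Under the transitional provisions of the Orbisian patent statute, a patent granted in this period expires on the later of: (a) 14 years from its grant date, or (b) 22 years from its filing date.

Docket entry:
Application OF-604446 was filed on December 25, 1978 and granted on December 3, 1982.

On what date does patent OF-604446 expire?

(a) grant + 14 years → 3 December 1996.
(b) filing + 22 years → 25 December 2000.
Later of the two: 25 December 2000.

December 25, 2000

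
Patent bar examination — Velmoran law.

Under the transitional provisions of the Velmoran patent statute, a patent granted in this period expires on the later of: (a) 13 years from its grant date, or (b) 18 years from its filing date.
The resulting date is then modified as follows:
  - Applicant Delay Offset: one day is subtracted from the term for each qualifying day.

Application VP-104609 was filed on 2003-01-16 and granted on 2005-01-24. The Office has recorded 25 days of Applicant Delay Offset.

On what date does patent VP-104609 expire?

December 22, 2020

(a) grant + 13 years → 24 January 2018.
(b) filing + 18 years → 16 January 2021.
Later of the two: 16 January 2021.
Applicant Delay Offset: −25 days → 22 December 2020.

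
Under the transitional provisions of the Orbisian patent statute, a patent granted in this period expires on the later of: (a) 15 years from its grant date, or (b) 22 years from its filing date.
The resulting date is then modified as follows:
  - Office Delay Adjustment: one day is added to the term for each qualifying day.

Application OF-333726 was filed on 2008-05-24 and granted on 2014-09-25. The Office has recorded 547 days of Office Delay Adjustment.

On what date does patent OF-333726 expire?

November 22, 2031

(a) grant + 15 years → 25 September 2029.
(b) filing + 22 years → 24 May 2030.
Later of the two: 24 May 2030.
Office Delay Adjustment: +547 days → 22 November 2031.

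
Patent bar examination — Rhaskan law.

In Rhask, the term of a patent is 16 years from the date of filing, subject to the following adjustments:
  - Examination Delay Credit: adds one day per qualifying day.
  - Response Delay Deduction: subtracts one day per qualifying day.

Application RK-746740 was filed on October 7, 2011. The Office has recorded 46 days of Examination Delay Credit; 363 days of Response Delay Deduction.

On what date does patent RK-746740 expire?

Base term: filing date + 16 years → 7 October 2027.
Examination Delay Credit: +46 days → 22 November 2027.
Response Delay Deduction: −363 days → 24 November 2026.

2026-11-24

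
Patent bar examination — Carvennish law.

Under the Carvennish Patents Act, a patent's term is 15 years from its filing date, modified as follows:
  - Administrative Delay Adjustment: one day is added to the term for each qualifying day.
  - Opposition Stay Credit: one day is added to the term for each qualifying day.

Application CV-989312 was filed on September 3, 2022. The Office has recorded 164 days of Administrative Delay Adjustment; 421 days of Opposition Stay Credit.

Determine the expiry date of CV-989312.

Base term: filing date + 15 years → 3 September 2037.
Administrative Delay Adjustment: +164 days → 14 February 2038.
Opposition Stay Credit: +421 days → 11 April 2039.

2039-04-11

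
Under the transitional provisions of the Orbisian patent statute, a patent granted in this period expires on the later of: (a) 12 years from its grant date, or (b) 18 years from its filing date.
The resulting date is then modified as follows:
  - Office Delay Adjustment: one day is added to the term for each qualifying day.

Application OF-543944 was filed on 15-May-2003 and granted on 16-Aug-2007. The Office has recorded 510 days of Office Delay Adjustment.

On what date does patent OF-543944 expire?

(a) grant + 12 years → 16 August 2019.
(b) filing + 18 years → 15 May 2021.
Later of the two: 15 May 2021.
Office Delay Adjustment: +510 days → 7 October 2022.

October 7, 2022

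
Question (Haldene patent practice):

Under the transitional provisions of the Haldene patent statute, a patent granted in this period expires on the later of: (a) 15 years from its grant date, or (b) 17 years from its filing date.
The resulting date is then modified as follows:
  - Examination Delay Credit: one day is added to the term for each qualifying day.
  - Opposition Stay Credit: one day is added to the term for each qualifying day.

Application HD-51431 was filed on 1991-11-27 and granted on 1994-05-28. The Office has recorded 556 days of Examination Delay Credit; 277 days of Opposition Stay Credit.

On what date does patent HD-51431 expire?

(a) grant + 15 years → 28 May 2009.
(b) filing + 17 years → 27 November 2008.
Later of the two: 28 May 2009.
Examination Delay Credit: +556 days → 5 December 2010.
Opposition Stay Credit: +277 days → 8 September 2011.

September 8, 2011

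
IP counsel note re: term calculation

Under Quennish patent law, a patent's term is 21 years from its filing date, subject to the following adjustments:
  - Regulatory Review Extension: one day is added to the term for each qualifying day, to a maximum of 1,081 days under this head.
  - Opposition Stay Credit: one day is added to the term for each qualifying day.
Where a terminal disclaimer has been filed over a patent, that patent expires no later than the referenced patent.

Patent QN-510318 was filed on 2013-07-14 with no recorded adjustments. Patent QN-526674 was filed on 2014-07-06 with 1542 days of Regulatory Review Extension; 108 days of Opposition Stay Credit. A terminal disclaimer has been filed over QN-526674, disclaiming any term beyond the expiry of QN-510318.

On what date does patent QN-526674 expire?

2034-07-14

Natural term of QN-526674:
  Base: filing + 21 years → 6 July 2035.
  Regulatory Review Extension: 1542 days claimed exceeds the 1081-day cap, so +1081 days → 21 June 2038.
  Opposition Stay Credit: +108 days → 7 October 2038.
Expiry of referenced patent QN-510318:
  Base: filing + 21 years → 14 July 2034.
Terminal disclaimer: QN-526674 expires on the earlier of 7 October 2038 and 14 July 2034.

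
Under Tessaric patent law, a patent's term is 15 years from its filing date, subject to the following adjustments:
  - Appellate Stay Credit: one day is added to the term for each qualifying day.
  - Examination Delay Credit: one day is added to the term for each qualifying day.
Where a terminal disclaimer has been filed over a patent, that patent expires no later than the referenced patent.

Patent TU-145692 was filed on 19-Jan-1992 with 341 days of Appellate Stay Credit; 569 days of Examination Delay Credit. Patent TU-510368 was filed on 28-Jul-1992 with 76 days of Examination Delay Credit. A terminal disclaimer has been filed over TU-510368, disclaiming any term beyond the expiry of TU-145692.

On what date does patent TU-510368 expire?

Natural term of TU-510368:
  Base: filing + 15 years → 28 July 2007.
  Examination Delay Credit: +76 days → 12 October 2007.
Expiry of referenced patent TU-145692:
  Base: filing + 15 years → 19 January 2007.
  Appellate Stay Credit: +341 days → 26 December 2007.
  Examination Delay Credit: +569 days → 17 July 2009.
Terminal disclaimer: TU-510368 expires on the earlier of 12 October 2007 and 17 July 2009.

October 12, 2007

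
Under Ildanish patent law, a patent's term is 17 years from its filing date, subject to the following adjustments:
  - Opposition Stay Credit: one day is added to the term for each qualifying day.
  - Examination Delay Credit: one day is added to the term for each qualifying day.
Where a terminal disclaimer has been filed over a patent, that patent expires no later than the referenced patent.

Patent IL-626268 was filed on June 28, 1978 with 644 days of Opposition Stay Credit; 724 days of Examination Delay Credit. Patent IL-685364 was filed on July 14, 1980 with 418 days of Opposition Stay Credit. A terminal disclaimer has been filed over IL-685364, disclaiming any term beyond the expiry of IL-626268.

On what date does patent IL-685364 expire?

Natural term of IL-685364:
  Base: filing + 17 years → 14 July 1997.
  Opposition Stay Credit: +418 days → 5 September 1998.
Expiry of referenced patent IL-626268:
  Base: filing + 17 years → 28 June 1995.
  Opposition Stay Credit: +644 days → 2 April 1997.
  Examination Delay Credit: +724 days → 27 March 1999.
Terminal disclaimer: IL-685364 expires on the earlier of 5 September 1998 and 27 March 1999.

1998-09-05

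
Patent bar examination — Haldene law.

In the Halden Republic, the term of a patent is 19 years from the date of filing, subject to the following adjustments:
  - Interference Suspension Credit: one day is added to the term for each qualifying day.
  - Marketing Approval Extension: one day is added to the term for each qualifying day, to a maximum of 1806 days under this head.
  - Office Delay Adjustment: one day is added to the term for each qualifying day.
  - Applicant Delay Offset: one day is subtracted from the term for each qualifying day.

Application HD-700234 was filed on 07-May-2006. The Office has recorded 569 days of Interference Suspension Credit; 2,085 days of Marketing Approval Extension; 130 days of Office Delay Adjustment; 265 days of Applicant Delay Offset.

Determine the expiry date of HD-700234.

Base term: filing date + 19 years → 7 May 2025.
Interference Suspension Credit: +569 days → 27 November 2026.
Marketing Approval Extension: 2085 days claimed exceeds the 1806-day cap, so +1806 days → 7 November 2031.
Office Delay Adjustment: +130 days → 16 March 2032.
Applicant Delay Offset: −265 days → 25 June 2031.

June 25, 2031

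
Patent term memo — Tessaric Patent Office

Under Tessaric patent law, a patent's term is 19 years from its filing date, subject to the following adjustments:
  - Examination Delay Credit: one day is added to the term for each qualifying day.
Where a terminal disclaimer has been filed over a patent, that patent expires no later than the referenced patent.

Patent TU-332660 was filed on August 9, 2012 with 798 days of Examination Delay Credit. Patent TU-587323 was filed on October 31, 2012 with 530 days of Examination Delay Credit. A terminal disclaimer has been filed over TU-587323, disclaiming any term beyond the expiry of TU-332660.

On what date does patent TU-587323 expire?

Natural term of TU-587323:
  Base: filing + 19 years → 31 October 2031.
  Examination Delay Credit: +530 days → 13 April 2033.
Expiry of referenced patent TU-332660:
  Base: filing + 19 years → 9 August 2031.
  Examination Delay Credit: +798 days → 15 October 2033.
Terminal disclaimer: TU-587323 expires on the earlier of 13 April 2033 and 15 October 2033.

2033-04-13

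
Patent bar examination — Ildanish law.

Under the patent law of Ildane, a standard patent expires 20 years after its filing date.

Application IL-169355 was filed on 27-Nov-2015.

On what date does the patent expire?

November 27, 2035

Filing date + 20 years → 27 November 2035.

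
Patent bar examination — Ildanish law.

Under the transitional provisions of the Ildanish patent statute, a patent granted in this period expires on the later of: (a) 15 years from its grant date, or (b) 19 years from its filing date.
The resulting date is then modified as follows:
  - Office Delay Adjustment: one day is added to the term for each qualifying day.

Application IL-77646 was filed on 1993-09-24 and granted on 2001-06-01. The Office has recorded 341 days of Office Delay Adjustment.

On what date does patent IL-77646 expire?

May 8, 2017

(a) grant + 15 years → 1 June 2016.
(b) filing + 19 years → 24 September 2012.
Later of the two: 1 June 2016.
Office Delay Adjustment: +341 days → 8 May 2017.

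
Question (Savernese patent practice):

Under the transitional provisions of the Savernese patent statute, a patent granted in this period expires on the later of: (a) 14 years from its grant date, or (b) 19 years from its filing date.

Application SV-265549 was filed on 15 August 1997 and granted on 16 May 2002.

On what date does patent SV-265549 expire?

(a) grant + 14 years → 16 May 2016.
(b) filing + 19 years → 15 August 2016.
Later of the two: 15 August 2016.

2016-08-15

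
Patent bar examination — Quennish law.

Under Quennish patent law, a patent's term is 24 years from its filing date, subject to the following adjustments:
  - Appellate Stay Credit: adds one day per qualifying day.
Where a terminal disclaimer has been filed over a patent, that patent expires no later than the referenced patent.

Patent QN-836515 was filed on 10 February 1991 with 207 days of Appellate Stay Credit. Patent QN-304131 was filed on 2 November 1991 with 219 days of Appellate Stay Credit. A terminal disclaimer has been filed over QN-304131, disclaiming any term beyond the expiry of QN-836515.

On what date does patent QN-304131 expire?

September 5, 2015

Natural term of QN-304131:
  Base: filing + 24 years → 2 November 2015.
  Appellate Stay Credit: +219 days → 8 June 2016.
Expiry of referenced patent QN-836515:
  Base: filing + 24 years → 10 February 2015.
  Appellate Stay Credit: +207 days → 5 September 2015.
Terminal disclaimer: QN-304131 expires on the earlier of 8 June 2016 and 5 September 2015.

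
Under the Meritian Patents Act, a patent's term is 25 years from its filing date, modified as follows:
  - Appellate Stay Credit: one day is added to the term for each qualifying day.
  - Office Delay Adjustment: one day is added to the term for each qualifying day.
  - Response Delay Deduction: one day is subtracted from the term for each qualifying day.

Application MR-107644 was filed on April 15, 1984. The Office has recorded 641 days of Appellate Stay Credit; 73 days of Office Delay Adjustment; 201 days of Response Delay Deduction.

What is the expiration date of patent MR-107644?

Base term: filing date + 25 years → 15 April 2009.
Appellate Stay Credit: +641 days → 16 January 2011.
Office Delay Adjustment: +73 days → 30 March 2011.
Response Delay Deduction: −201 days → 10 September 2010.

2010-09-10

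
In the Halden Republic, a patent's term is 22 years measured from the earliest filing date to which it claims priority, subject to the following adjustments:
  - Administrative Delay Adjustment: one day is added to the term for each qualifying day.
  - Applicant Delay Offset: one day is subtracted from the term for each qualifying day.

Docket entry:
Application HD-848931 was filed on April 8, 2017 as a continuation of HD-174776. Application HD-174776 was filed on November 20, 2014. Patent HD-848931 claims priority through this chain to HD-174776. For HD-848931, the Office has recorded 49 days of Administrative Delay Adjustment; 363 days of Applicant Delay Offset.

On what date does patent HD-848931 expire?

2036-01-11

Earliest priority filing: 20 November 2014.
Base term: 20 November 2014 + 22 years → 20 November 2036.
Administrative Delay Adjustment: +49 days → 8 January 2037.
Applicant Delay Offset: −363 days → 11 January 2036.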